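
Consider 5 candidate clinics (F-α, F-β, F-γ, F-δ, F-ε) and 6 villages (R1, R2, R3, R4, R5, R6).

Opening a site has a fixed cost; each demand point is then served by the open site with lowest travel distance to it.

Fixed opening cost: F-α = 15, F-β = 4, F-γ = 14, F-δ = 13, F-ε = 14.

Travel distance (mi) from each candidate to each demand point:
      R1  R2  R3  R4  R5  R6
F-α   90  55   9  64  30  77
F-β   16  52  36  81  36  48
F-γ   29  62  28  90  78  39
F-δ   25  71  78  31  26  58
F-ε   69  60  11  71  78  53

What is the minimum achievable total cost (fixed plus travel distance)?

214

Open {F-α, F-β, F-δ}: assign each demand point to its cheapest open site.
  R1→F-β 16, R2→F-β 52, R3→F-α 9, R4→F-δ 31, R5→F-δ 26, R6→F-β 48
  travel distance 182, fixed 32 → total 214.
Compare {F-β, F-δ, F-ε}: travel distance 184 + fixed 31 = 215.
Compare {F-α, F-β, F-γ, F-δ}: travel distance 173 + fixed 46 = 219.
Compare {F-β, F-γ, F-δ, F-ε}: travel distance 175 + fixed 45 = 220.
All other subsets cost ≥ 215. Minimum total cost: 214.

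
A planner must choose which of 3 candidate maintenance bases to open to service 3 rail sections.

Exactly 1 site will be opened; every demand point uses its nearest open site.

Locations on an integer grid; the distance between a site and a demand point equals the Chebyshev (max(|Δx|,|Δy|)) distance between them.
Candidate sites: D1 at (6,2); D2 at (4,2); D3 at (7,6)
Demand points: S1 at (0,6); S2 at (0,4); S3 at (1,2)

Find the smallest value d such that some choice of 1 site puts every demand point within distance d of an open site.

Open {D2}.
  Farthest demand point is S1 at distance 4 (to D2); all others are ≤ 4.
With {D1} the worst case is 6.
With {D3} the worst case is 7.
No size-1 selection achieves below 4.

4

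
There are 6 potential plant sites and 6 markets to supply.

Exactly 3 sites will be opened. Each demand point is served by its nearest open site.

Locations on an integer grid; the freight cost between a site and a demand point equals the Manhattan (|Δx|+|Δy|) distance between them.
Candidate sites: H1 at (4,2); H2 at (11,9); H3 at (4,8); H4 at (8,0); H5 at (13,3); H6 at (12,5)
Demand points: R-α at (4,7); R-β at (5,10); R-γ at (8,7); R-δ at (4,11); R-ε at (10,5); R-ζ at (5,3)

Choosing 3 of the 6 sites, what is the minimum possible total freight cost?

Open {H1, H3, H6}.
  R-α→H3 1, R-β→H3 3, R-γ→H3 5, R-δ→H3 3, R-ε→H6 2, R-ζ→H1 2  ⇒ total 16.
Compare {H1, H2, H3}: total 19.
Compare {H1, H3, H5}: total 19.
No size-3 selection does better; minimum is 16.

16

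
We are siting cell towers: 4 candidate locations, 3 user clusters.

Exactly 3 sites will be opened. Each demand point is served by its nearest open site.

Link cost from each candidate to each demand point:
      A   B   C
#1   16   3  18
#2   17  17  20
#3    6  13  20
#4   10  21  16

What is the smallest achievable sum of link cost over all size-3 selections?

Open {#1, #3, #4}.
  A→#3 6, B→#1 3, C→#4 16  ⇒ total 25.
Compare {#1, #2, #3}: total 27.
Compare {#1, #2, #4}: total 29.
No size-3 selection does better; minimum is 25.

25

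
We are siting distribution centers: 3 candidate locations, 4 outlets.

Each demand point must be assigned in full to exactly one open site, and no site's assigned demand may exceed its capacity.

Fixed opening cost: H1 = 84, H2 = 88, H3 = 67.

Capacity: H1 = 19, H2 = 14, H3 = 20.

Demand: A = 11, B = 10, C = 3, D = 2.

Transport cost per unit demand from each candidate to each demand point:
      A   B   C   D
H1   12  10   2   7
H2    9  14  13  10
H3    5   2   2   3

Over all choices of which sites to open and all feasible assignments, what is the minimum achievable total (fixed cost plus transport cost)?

Open {H2, H3}; cheapest assignment that respects the capacities:
  H2 (cap 14, load 11): A — cost 11×9 = 99
  H3 (cap 20, load 15): B, C, D — cost 10×2 + 3×2 + 2×3 = 32
  Shipping 131, fixed 155 → total 286.
  Any other capacity-feasible assignment to {H2, H3} ships for at least 131.
Compare {H1, H3}: its best feasible assignment gives total 315.
Compare {H1, H2, H3}: its best feasible assignment gives total 370.
Every other set of open sites that can feasibly serve all demand totals ≥ 315 even under its best assignment. Minimum: 286.

286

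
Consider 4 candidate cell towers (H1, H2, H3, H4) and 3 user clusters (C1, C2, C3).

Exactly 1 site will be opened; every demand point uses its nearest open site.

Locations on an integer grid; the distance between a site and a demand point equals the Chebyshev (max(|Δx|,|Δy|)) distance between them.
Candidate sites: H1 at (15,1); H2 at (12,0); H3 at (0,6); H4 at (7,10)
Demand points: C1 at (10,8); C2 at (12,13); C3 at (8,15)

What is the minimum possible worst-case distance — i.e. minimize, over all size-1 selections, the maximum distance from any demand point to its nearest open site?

Open {H4}.
  Farthest demand point is C2 at distance 5 (to H4); all others are ≤ 5.
With {H3} the worst case is 12.
With {H1} the worst case is 14.
No size-1 selection achieves below 5.

5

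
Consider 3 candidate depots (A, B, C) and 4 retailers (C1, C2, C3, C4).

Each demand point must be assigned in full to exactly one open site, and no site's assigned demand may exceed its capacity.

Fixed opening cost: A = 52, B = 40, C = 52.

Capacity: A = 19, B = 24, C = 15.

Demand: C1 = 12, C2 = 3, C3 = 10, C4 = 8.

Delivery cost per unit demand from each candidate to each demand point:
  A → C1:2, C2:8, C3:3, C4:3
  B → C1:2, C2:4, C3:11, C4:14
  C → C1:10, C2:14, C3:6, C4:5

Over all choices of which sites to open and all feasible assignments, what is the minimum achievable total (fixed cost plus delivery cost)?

Open {A, B}; cheapest assignment that respects the capacities:
  A (cap 19, load 18): C3, C4 — cost 10×3 + 8×3 = 54
  B (cap 24, load 15): C1, C2 — cost 12×2 + 3×4 = 36
  Shipping 90, fixed 92 → total 182.
  Any other capacity-feasible assignment to {A, B} ships for at least 90.
Compare {A, B, C}: its best feasible assignment gives total 234.
Compare {B, C}: its best feasible assignment gives total 300.
Every other set of open sites that can feasibly serve all demand totals ≥ 234 even under its best assignment. Minimum: 182.

182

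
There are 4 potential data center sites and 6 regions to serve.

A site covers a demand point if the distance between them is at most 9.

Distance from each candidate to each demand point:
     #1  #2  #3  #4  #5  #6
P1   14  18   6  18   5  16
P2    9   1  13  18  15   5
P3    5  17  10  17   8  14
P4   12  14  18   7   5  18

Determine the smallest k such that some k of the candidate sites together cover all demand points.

Coverage sets (demand points within 9 of each site):
  P1: {#3, #5}
  P2: {#1, #2, #6}
  P3: {#1, #5}
  P4: {#4, #5}
No 2 sites suffice: every size-2 union leaves at least one demand point uncovered.
But {P1, P2, P4} covers everything, so the minimum is 3.

3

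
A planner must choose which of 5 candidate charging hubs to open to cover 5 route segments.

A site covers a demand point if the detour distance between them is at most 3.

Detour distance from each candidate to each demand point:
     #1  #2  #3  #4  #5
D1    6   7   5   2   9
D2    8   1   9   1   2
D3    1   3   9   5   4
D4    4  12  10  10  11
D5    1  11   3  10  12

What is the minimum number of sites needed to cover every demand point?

Coverage sets (demand points within 3 of each site):
  D1: {#4}
  D2: {#2, #4, #5}
  D3: {#1, #2}
  D4: {}
  D5: {#1, #3}
No single site covers all 5 demand points.
But {D2, D5} covers everything, so the minimum is 2.

2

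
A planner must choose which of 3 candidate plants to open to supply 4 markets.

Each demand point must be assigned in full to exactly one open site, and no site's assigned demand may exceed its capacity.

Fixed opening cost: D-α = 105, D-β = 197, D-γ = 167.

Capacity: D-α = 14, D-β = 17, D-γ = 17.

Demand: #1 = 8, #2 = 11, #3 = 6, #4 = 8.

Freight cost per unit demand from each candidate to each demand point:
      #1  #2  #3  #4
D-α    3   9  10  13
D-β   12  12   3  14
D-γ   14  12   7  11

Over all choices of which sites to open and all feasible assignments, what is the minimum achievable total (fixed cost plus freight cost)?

714

Open {D-β, D-γ}; cheapest assignment that respects the capacities:
  D-β (cap 17, load 17): #2, #3 — cost 11×12 + 6×3 = 150
  D-γ (cap 17, load 16): #1, #4 — cost 8×14 + 8×11 = 200
  Shipping 350, fixed 364 → total 714.
  Any other capacity-feasible assignment to {D-β, D-γ} ships for at least 350.
Compare {D-α, D-β, D-γ}: its best feasible assignment gives total 731.
Every other set of open sites that can feasibly serve all demand totals ≥ 731 even under its best assignment. Minimum: 714.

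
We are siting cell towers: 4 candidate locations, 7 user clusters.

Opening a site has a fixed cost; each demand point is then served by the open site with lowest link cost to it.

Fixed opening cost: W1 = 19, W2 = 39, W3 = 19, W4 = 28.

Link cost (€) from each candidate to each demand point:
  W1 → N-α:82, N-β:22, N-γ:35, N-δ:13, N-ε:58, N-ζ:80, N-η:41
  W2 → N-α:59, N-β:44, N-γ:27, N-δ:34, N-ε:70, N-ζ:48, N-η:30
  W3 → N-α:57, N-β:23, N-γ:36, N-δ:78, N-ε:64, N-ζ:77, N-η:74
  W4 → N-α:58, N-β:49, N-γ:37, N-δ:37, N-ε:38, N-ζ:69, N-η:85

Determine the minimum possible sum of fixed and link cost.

315

Open {W1, W2}: assign each demand point to its cheapest open site.
  N-α→W2 59, N-β→W1 22, N-γ→W2 27, N-δ→W1 13, N-ε→W1 58, N-ζ→W2 48, N-η→W2 30
  link cost 257, fixed 58 → total 315.
Compare {W1, W2, W4}: link cost 236 + fixed 86 = 322.
Compare {W1, W4}: link cost 276 + fixed 47 = 323.
Compare {W1, W2, W3}: link cost 255 + fixed 77 = 332.
All other subsets cost ≥ 322. Minimum total cost: 315.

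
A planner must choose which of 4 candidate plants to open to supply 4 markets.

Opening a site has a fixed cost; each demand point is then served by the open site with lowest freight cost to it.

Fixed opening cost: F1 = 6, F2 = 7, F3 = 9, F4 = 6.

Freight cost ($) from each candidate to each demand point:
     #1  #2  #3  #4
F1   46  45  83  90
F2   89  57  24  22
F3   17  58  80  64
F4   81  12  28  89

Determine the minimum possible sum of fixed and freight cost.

97

Open {F2, F3, F4}: assign each demand point to its cheapest open site.
  #1→F3 17, #2→F4 12, #3→F2 24, #4→F2 22
  freight cost 75, fixed 22 → total 97.
Compare {F1, F2, F3, F4}: freight cost 75 + fixed 28 = 103.
Compare {F1, F2, F4}: freight cost 104 + fixed 19 = 123.
Compare {F1, F2, F3}: freight cost 108 + fixed 22 = 130.
All other subsets cost ≥ 103. Minimum total cost: 97.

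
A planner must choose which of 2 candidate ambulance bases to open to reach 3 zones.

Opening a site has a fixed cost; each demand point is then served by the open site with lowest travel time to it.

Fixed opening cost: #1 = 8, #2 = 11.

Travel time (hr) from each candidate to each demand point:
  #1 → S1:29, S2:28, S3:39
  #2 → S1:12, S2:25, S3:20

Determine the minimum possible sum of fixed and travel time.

68

Open {#2}: assign each demand point to its cheapest open site.
  S1→#2 12, S2→#2 25, S3→#2 20
  travel time 57, fixed 11 → total 68.
Compare {#1, #2}: travel time 57 + fixed 19 = 76.
Compare {#1}: travel time 96 + fixed 8 = 104.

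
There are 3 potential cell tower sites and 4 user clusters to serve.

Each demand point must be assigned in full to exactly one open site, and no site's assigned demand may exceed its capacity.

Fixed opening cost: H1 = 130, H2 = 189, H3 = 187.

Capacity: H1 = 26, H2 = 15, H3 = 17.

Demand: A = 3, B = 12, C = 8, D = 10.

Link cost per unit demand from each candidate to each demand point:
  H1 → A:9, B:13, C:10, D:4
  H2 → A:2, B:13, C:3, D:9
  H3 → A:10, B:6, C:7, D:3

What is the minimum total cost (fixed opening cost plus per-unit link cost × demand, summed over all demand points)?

Open {H1, H3}; cheapest assignment that respects the capacities:
  H1 (cap 26, load 21): A, C, D — cost 3×9 + 8×10 + 10×4 = 147
  H3 (cap 17, load 12): B — cost 12×6 = 72
  Shipping 219, fixed 317 → total 536.
  Any other capacity-feasible assignment to {H1, H3} ships for at least 219.
Compare {H1, H2}: its best feasible assignment gives total 545.
Compare {H1, H2, H3}: its best feasible assignment gives total 648.
Every other set of open sites that can feasibly serve all demand totals ≥ 545 even under its best assignment. Minimum: 536.

536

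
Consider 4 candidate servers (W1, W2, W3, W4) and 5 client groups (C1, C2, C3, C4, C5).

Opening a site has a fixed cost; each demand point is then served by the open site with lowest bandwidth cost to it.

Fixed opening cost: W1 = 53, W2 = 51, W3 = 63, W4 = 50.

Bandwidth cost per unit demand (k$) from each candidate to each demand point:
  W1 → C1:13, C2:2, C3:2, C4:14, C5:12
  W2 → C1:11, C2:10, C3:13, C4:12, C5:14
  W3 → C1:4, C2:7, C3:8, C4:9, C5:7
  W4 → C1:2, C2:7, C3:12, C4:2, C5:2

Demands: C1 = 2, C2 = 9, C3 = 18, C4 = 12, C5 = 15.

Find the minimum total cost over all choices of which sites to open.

Open {W1, W4}: assign each demand point to its cheapest open site.
  C1→W4 2×2=4, C2→W1 9×2=18, C3→W1 18×2=36, C4→W4 12×2=24, C5→W4 15×2=30
  bandwidth cost 112, fixed 103 → total 215.
Compare {W1, W2, W4}: bandwidth cost 112 + fixed 154 = 266.
Compare {W1, W3, W4}: bandwidth cost 112 + fixed 166 = 278.
Compare {W1, W2, W3, W4}: bandwidth cost 112 + fixed 217 = 329.
All other subsets cost ≥ 266. Minimum total cost: 215.

215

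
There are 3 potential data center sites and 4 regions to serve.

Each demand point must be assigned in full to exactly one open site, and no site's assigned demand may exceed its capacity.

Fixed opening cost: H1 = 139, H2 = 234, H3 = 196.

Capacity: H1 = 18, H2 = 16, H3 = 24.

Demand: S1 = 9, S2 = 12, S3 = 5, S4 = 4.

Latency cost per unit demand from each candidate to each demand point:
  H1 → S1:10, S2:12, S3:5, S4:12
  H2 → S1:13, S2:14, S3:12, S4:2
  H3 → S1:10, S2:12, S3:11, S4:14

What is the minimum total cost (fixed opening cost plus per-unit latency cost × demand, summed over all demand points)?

642

Open {H1, H3}; cheapest assignment that respects the capacities:
  H1 (cap 18, load 18): S1, S3, S4 — cost 9×10 + 5×5 + 4×12 = 163
  H3 (cap 24, load 12): S2 — cost 12×12 = 144
  Shipping 307, fixed 335 → total 642.
  Any other capacity-feasible assignment to {H1, H3} ships for at least 307.
Compare {H1, H2}: its best feasible assignment gives total 664.
Compare {H2, H3}: its best feasible assignment gives total 732.
Every other set of open sites that can feasibly serve all demand totals ≥ 664 even under its best assignment. Minimum: 642.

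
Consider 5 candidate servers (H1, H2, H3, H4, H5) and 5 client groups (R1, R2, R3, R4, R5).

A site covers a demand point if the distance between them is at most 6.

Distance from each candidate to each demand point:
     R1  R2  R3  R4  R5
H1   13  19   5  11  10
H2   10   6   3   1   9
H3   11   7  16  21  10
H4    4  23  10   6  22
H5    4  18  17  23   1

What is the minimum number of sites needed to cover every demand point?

2

Coverage sets (demand points within 6 of each site):
  H1: {R3}
  H2: {R2, R3, R4}
  H3: {}
  H4: {R1, R4}
  H5: {R1, R5}
No single site covers all 5 demand points.
But {H2, H5} covers everything, so the minimum is 2.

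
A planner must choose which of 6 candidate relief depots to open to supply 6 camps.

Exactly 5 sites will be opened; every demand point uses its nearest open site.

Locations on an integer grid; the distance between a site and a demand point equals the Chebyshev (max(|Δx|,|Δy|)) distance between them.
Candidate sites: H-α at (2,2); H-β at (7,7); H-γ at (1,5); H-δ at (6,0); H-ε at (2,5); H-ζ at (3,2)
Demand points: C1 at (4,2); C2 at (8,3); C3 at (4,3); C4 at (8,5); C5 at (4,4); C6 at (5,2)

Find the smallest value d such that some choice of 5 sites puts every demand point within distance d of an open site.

3

Open {H-α, H-β, H-γ, H-δ, H-ε}.
  Farthest demand point is C2 at distance 3 (to H-δ); all others are ≤ 3.
With {H-α, H-β, H-γ, H-δ, H-ζ} the worst case is 3.
With {H-α, H-β, H-δ, H-ε, H-ζ} the worst case is 3.
No size-5 selection achieves below 3.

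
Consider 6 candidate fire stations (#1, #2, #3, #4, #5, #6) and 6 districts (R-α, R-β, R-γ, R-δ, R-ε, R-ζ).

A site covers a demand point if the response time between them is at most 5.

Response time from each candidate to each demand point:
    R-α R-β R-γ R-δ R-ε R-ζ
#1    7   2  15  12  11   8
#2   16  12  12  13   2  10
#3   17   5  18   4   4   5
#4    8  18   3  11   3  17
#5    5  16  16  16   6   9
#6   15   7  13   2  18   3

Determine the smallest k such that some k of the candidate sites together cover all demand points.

Coverage sets (demand points within 5 of each site):
  #1: {R-β}
  #2: {R-ε}
  #3: {R-β, R-δ, R-ε, R-ζ}
  #4: {R-γ, R-ε}
  #5: {R-α}
  #6: {R-δ, R-ζ}
No 2 sites suffice: every size-2 union leaves at least one demand point uncovered.
But {#3, #4, #5} covers everything, so the minimum is 3.

3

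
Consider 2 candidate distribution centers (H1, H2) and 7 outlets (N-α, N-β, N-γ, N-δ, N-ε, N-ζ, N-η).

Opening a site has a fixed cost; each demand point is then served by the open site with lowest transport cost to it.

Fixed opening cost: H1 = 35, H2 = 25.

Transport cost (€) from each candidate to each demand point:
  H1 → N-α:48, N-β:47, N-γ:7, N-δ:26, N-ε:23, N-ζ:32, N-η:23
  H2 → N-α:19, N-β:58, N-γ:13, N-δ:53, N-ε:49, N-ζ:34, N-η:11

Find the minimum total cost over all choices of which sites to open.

Open {H1, H2}: assign each demand point to its cheapest open site.
  N-α→H2 19, N-β→H1 47, N-γ→H1 7, N-δ→H1 26, N-ε→H1 23, N-ζ→H1 32, N-η→H2 11
  transport cost 165, fixed 60 → total 225.
Compare {H1}: transport cost 206 + fixed 35 = 241.
Compare {H2}: transport cost 237 + fixed 25 = 262.

225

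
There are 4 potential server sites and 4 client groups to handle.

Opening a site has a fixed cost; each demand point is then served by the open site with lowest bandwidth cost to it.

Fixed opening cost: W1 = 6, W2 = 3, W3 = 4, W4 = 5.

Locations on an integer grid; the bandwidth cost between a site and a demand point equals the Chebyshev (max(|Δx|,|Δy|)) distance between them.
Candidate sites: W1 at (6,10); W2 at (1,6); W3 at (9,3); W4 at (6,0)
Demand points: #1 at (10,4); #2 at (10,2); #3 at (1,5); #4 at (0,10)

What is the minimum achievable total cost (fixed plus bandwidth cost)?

Open {W2, W3}: assign each demand point to its cheapest open site.
  #1→W3 1, #2→W3 1, #3→W2 1, #4→W2 4
  bandwidth cost 7, fixed 7 → total 14.
Compare {W2, W3, W4}: bandwidth cost 7 + fixed 12 = 19.
Compare {W1, W2, W3}: bandwidth cost 7 + fixed 13 = 20.
Compare {W2, W4}: bandwidth cost 13 + fixed 8 = 21.
All other subsets cost ≥ 19. Minimum total cost: 14.

14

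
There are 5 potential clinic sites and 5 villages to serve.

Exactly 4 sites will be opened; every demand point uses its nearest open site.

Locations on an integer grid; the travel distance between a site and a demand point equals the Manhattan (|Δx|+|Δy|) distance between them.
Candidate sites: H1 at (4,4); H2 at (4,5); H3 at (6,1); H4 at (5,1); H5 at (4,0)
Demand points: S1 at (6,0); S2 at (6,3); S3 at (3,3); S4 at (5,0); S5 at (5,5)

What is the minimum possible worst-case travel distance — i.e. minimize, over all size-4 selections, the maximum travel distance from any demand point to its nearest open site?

Open {H1, H2, H3, H4}.
  Farthest demand point is S2 at travel distance 2 (to H3); all others are ≤ 2.
With {H1, H2, H3, H5} the worst case is 2.
With {H1, H3, H4, H5} the worst case is 2.
No size-4 selection achieves below 2.

2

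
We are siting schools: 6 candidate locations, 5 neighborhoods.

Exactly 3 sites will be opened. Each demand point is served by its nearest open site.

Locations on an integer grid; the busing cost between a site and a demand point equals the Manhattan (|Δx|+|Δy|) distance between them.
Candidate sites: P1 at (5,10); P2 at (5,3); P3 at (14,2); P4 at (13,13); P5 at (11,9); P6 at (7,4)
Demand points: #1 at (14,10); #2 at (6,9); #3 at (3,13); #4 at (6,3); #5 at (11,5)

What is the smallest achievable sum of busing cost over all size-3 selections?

16

Open {P1, P2, P5}.
  #1→P5 4, #2→P1 2, #3→P1 5, #4→P2 1, #5→P5 4  ⇒ total 16.
Compare {P1, P5, P6}: total 17.
Compare {P1, P4, P6}: total 18.
No size-3 selection does better; minimum is 16.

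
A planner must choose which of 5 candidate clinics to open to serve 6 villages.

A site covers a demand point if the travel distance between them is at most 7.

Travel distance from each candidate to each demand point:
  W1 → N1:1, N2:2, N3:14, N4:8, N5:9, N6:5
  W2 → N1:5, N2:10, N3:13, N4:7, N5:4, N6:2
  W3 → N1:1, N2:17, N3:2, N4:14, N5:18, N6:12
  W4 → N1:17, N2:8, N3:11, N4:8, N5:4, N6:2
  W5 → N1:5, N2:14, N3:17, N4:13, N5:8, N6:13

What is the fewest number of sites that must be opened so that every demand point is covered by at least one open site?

3

Coverage sets (demand points within 7 of each site):
  W1: {N1, N2, N6}
  W2: {N1, N4, N5, N6}
  W3: {N1, N3}
  W4: {N5, N6}
  W5: {N1}
No 2 sites suffice: every size-2 union leaves at least one demand point uncovered.
But {W1, W2, W3} covers everything, so the minimum is 3.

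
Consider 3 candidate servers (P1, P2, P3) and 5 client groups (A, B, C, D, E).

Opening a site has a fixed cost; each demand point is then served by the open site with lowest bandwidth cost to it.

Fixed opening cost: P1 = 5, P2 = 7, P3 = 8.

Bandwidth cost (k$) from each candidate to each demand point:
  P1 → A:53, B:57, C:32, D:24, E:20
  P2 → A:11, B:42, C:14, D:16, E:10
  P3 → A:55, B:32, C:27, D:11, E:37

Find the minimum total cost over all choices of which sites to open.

93

Open {P2, P3}: assign each demand point to its cheapest open site.
  A→P2 11, B→P3 32, C→P2 14, D→P3 11, E→P2 10
  bandwidth cost 78, fixed 15 → total 93.
Compare {P1, P2, P3}: bandwidth cost 78 + fixed 20 = 98.
Compare {P2}: bandwidth cost 93 + fixed 7 = 100.
Compare {P1, P2}: bandwidth cost 93 + fixed 12 = 105.
All other subsets cost ≥ 98. Minimum total cost: 93.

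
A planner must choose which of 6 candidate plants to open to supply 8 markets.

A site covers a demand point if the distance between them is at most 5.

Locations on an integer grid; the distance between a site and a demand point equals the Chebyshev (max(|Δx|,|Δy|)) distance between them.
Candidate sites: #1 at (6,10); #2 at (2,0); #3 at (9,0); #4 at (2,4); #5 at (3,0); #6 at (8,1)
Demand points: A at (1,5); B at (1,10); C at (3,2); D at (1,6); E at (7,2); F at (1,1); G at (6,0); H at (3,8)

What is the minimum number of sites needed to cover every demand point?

2

Coverage sets (demand points within 5 of each site):
  #1: {A, B, D, H}
  #2: {A, C, E, F, G}
  #3: {E, G}
  #4: {A, C, D, E, F, G, H}
  #5: {A, C, E, F, G}
  #6: {C, E, G}
No single site covers all 8 demand points.
But {#1, #2} covers everything, so the minimum is 2.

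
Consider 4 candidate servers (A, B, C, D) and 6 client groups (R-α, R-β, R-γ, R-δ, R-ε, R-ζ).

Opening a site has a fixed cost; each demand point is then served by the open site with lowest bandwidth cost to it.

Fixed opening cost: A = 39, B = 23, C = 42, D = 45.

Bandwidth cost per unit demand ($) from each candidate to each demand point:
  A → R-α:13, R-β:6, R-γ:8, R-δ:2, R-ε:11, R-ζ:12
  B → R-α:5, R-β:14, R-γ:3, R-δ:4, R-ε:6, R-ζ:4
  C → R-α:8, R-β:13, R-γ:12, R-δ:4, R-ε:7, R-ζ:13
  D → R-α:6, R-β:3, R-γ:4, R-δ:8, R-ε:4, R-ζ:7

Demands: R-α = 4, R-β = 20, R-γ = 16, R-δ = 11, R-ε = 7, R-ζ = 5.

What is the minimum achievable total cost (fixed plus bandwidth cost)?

288

Open {B, D}: assign each demand point to its cheapest open site.
  R-α→B 4×5=20, R-β→D 20×3=60, R-γ→B 16×3=48, R-δ→B 11×4=44, R-ε→D 7×4=28, R-ζ→B 5×4=20
  bandwidth cost 220, fixed 68 → total 288.
Compare {A, B, D}: bandwidth cost 198 + fixed 107 = 305.
Compare {A, D}: bandwidth cost 233 + fixed 84 = 317.
Compare {B, C, D}: bandwidth cost 220 + fixed 110 = 330.
All other subsets cost ≥ 305. Minimum total cost: 288.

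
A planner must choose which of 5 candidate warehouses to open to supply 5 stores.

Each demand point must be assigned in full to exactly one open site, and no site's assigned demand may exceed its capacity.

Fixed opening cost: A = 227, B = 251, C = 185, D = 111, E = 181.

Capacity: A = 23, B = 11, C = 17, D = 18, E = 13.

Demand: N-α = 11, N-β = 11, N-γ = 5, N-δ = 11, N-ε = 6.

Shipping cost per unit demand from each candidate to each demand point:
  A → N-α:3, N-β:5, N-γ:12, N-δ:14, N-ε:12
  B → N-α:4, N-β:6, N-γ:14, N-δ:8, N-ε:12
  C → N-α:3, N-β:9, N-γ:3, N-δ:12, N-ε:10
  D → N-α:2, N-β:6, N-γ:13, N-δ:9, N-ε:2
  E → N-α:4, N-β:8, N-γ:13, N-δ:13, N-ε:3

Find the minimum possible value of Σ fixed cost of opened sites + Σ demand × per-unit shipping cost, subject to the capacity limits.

Open {C, D, E}; cheapest assignment that respects the capacities:
  C (cap 17, load 16): N-α, N-γ — cost 11×3 + 5×3 = 48
  D (cap 18, load 17): N-δ, N-ε — cost 11×9 + 6×2 = 111
  E (cap 13, load 11): N-β — cost 11×8 = 88
  Shipping 247, fixed 477 → total 724.
  Any other capacity-feasible assignment to {C, D, E} ships for at least 247.
Compare {A, C, D}: its best feasible assignment gives total 737.
Compare {B, C, D}: its best feasible assignment gives total 761.
Every other set of open sites that can feasibly serve all demand totals ≥ 737 even under its best assignment. Minimum: 724.

724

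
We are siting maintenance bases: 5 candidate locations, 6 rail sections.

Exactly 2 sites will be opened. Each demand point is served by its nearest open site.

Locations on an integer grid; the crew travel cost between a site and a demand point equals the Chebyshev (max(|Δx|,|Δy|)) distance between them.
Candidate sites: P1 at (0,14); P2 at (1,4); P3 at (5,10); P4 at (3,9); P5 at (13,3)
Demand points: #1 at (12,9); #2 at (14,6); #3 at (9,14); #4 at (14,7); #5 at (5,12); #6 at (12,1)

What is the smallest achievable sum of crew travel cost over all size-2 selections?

21

Open {P3, P5}.
  #1→P5 6, #2→P5 3, #3→P3 4, #4→P5 4, #5→P3 2, #6→P5 2  ⇒ total 21.
Compare {P4, P5}: total 24.
Compare {P1, P5}: total 29.
No size-2 selection does better; minimum is 21.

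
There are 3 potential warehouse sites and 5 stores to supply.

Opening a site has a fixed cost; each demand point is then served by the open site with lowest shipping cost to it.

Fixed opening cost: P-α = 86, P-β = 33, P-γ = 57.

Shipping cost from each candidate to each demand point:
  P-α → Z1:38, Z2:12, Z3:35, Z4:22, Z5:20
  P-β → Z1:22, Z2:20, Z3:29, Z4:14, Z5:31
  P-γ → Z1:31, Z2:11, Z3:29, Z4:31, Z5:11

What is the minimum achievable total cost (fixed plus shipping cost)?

149

Open {P-β}: assign each demand point to its cheapest open site.
  Z1→P-β 22, Z2→P-β 20, Z3→P-β 29, Z4→P-β 14, Z5→P-β 31
  shipping cost 116, fixed 33 → total 149.
Compare {P-γ}: shipping cost 113 + fixed 57 = 170.
Compare {P-β, P-γ}: shipping cost 87 + fixed 90 = 177.
Compare {P-α}: shipping cost 127 + fixed 86 = 213.
All other subsets cost ≥ 170. Minimum total cost: 149.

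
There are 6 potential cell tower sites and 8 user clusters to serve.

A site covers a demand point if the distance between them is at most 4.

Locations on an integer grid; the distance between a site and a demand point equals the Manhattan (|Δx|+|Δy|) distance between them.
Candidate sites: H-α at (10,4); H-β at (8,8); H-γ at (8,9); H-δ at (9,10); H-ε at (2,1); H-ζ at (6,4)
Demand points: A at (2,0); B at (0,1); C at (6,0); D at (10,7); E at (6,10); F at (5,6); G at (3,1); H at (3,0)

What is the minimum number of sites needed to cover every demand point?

Coverage sets (demand points within 4 of each site):
  H-α: {D}
  H-β: {D, E}
  H-γ: {D, E}
  H-δ: {D, E}
  H-ε: {A, B, G, H}
  H-ζ: {C, F}
No 2 sites suffice: every size-2 union leaves at least one demand point uncovered.
But {H-β, H-ε, H-ζ} covers everything, so the minimum is 3.

3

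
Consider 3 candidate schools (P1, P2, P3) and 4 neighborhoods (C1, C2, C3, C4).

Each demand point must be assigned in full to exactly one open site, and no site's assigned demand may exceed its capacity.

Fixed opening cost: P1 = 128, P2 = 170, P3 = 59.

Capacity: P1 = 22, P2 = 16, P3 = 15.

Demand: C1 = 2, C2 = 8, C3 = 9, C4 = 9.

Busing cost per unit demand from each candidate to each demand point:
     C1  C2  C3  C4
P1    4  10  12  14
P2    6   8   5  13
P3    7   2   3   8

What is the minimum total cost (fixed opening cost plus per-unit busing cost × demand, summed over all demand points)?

Open {P1, P3}; cheapest assignment that respects the capacities:
  P1 (cap 22, load 19): C1, C2, C4 — cost 2×4 + 8×10 + 9×14 = 214
  P3 (cap 15, load 9): C3 — cost 9×3 = 27
  Shipping 241, fixed 187 → total 428.
  Any other capacity-feasible assignment to {P1, P3} ships for at least 241.
Compare {P1, P2, P3}: its best feasible assignment gives total 552.
Compare {P1, P2}: its best feasible assignment gives total 557.
Every other set of open sites that can feasibly serve all demand totals ≥ 552 even under its best assignment. Minimum: 428.

428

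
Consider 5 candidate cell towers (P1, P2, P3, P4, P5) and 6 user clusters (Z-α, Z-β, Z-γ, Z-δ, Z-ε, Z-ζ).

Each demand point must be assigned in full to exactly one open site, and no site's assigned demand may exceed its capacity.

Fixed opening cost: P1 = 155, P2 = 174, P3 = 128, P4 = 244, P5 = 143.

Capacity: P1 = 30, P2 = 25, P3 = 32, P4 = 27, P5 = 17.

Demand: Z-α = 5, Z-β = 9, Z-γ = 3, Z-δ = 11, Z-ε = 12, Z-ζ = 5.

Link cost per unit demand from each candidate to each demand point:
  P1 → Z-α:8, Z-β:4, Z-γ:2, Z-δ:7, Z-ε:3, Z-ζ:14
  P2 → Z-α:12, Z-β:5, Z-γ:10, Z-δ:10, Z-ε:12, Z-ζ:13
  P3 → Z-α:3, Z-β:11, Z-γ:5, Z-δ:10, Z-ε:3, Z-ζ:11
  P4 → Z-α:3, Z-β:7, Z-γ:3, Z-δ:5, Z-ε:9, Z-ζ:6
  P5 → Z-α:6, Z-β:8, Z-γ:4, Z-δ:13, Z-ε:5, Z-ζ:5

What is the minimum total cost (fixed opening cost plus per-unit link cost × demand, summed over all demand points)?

Open {P1, P3}; cheapest assignment that respects the capacities:
  P1 (cap 30, load 23): Z-β, Z-γ, Z-δ — cost 9×4 + 3×2 + 11×7 = 119
  P3 (cap 32, load 22): Z-α, Z-ε, Z-ζ — cost 5×3 + 12×3 + 5×11 = 106
  Shipping 225, fixed 283 → total 508.
  Any other capacity-feasible assignment to {P1, P3} ships for at least 225.
Compare {P3, P5}: its best feasible assignment gives total 541.
Compare {P1, P5}: its best feasible assignment gives total 542.
Every other set of open sites that can feasibly serve all demand totals ≥ 541 even under its best assignment. Minimum: 508.

508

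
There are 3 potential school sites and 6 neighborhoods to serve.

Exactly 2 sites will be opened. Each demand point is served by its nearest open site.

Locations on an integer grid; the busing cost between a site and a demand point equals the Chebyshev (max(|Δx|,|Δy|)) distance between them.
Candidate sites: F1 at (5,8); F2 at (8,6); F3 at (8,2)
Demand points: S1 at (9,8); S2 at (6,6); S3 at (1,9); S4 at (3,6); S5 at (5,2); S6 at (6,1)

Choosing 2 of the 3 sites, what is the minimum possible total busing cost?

Open {F1, F3}.
  S1→F1 4, S2→F1 2, S3→F1 4, S4→F1 2, S5→F3 3, S6→F3 2  ⇒ total 17.
Compare {F1, F2}: total 19.
Compare {F2, F3}: total 21.

17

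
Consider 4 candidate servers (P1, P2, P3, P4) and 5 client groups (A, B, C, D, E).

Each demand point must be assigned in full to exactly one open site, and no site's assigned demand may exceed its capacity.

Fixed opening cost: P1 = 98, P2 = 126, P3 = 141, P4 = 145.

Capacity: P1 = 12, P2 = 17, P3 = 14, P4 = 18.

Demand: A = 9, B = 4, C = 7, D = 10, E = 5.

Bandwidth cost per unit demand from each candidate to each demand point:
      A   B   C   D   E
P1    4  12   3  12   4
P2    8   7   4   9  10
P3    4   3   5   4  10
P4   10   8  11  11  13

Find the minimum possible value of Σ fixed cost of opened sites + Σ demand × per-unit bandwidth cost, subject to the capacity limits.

Open {P1, P2, P3}; cheapest assignment that respects the capacities:
  P1 (cap 12, load 12): C, E — cost 7×3 + 5×4 = 41
  P2 (cap 17, load 9): A — cost 9×8 = 72
  P3 (cap 14, load 14): B, D — cost 4×3 + 10×4 = 52
  Shipping 165, fixed 365 → total 530.
  Any other capacity-feasible assignment to {P1, P2, P3} ships for at least 165.
Compare {P1, P3, P4}: its best feasible assignment gives total 567.
Compare {P2, P4}: its best feasible assignment gives total 576.
Every other set of open sites that can feasibly serve all demand totals ≥ 567 even under its best assignment. Minimum: 530.

530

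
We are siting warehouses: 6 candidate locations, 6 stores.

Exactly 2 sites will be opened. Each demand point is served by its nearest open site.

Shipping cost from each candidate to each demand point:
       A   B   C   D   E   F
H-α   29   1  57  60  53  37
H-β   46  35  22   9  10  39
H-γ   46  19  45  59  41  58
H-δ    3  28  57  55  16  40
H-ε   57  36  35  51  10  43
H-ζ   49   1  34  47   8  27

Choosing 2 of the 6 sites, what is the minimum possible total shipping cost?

Open {H-α, H-β}.
  A→H-α 29, B→H-α 1, C→H-β 22, D→H-β 9, E→H-β 10, F→H-α 37  ⇒ total 108.
Compare {H-β, H-δ}: total 111.
Compare {H-β, H-ζ}: total 113.
No size-2 selection does better; minimum is 108.

108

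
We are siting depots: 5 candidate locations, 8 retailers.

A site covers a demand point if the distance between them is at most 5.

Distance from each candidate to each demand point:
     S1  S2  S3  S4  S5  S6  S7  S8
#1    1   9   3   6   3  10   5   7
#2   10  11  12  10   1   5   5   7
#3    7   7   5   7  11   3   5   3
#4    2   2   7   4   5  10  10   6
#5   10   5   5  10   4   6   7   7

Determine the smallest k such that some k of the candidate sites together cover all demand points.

Coverage sets (demand points within 5 of each site):
  #1: {S1, S3, S5, S7}
  #2: {S5, S6, S7}
  #3: {S3, S6, S7, S8}
  #4: {S1, S2, S4, S5}
  #5: {S2, S3, S5}
No single site covers all 8 demand points.
But {#3, #4} covers everything, so the minimum is 2.

2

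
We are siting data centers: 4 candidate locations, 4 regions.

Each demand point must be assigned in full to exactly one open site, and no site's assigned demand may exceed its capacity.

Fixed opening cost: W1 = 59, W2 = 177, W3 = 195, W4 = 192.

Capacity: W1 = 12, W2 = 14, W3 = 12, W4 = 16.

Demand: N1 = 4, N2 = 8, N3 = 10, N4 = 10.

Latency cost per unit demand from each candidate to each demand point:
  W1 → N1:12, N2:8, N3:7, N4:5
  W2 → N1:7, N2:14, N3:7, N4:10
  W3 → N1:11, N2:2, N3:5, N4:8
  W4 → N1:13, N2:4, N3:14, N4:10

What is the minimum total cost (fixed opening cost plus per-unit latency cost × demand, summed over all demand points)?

595

Open {W1, W2, W3}; cheapest assignment that respects the capacities:
  W1 (cap 12, load 10): N4 — cost 10×5 = 50
  W2 (cap 14, load 14): N1, N3 — cost 4×7 + 10×7 = 98
  W3 (cap 12, load 8): N2 — cost 8×2 = 16
  Shipping 164, fixed 431 → total 595.
  Any other capacity-feasible assignment to {W1, W2, W3} ships for at least 164.
Compare {W1, W2, W4}: its best feasible assignment gives total 608.
Compare {W1, W3, W4}: its best feasible assignment gives total 630.
Every other set of open sites that can feasibly serve all demand totals ≥ 608 even under its best assignment. Minimum: 595.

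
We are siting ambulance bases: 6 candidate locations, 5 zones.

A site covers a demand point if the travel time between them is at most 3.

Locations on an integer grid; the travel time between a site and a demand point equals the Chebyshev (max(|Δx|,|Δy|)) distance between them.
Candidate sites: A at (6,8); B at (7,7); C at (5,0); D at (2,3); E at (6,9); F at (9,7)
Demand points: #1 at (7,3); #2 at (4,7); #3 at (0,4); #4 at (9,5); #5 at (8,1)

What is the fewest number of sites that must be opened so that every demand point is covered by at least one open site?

Coverage sets (demand points within 3 of each site):
  A: {#2, #4}
  B: {#2, #4}
  C: {#1, #5}
  D: {#3}
  E: {#2}
  F: {#4}
No 2 sites suffice: every size-2 union leaves at least one demand point uncovered.
But {A, C, D} covers everything, so the minimum is 3.

3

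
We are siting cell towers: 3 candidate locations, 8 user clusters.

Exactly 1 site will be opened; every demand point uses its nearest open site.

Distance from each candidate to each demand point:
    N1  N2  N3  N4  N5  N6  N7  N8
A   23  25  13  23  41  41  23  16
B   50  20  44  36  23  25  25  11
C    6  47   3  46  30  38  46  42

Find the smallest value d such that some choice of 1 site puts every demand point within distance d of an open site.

41

Open {A}.
  Farthest demand point is N5 at distance 41 (to A); all others are ≤ 41.
With {C} the worst case is 47.
With {B} the worst case is 50.
No size-1 selection achieves below 41.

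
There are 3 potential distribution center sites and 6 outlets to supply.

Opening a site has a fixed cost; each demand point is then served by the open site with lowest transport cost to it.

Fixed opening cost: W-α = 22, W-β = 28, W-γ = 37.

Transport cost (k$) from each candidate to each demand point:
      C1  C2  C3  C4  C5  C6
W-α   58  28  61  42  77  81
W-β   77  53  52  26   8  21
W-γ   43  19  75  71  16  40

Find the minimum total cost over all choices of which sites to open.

Open {W-β, W-γ}: assign each demand point to its cheapest open site.
  C1→W-γ 43, C2→W-γ 19, C3→W-β 52, C4→W-β 26, C5→W-β 8, C6→W-β 21
  transport cost 169, fixed 65 → total 234.
Compare {W-α, W-β}: transport cost 193 + fixed 50 = 243.
Compare {W-α, W-β, W-γ}: transport cost 169 + fixed 87 = 256.
Compare {W-β}: transport cost 237 + fixed 28 = 265.
All other subsets cost ≥ 243. Minimum total cost: 234.

234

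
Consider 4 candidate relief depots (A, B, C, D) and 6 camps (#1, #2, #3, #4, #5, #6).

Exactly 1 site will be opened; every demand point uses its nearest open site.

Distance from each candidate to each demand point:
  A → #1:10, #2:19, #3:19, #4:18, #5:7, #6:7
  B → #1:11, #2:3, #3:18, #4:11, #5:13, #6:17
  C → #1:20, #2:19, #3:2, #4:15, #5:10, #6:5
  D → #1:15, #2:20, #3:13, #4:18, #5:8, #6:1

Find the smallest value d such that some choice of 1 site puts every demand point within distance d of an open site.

18

Open {B}.
  Farthest demand point is #3 at distance 18 (to B); all others are ≤ 18.
With {A} the worst case is 19.
With {C} the worst case is 20.
No size-1 selection achieves below 18.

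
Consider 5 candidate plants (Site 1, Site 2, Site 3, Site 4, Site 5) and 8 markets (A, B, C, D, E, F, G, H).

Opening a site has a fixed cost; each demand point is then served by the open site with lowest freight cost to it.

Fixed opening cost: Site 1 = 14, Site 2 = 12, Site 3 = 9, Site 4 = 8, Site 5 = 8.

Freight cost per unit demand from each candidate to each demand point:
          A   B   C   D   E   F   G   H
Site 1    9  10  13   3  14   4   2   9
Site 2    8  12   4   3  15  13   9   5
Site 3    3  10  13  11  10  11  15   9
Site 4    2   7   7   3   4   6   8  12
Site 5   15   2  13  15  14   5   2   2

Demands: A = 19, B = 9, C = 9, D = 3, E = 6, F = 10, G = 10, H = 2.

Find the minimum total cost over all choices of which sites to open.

Open {Site 2, Site 4, Site 5}: assign each demand point to its cheapest open site.
  A→Site 4 19×2=38, B→Site 5 9×2=18, C→Site 2 9×4=36, D→Site 2 3×3=9, E→Site 4 6×4=24, F→Site 5 10×5=50, G→Site 5 10×2=20, H→Site 5 2×2=4
  freight cost 199, fixed 28 → total 227.
Compare {Site 1, Site 2, Site 4, Site 5}: freight cost 189 + fixed 42 = 231.
Compare {Site 2, Site 3, Site 4, Site 5}: freight cost 199 + fixed 37 = 236.
Compare {Site 1, Site 2, Site 3, Site 4, Site 5}: freight cost 189 + fixed 51 = 240.
All other subsets cost ≥ 231. Minimum total cost: 227.

227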